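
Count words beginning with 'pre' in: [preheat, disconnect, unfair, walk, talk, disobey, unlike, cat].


Checking each word for prefix 'pre':
  'preheat' -> YES, starts with 'pre' (count: 1)
  'disconnect' -> no (count: 1)
  'unfair' -> no (count: 1)
  'walk' -> no (count: 1)
  'talk' -> no (count: 1)
  'disobey' -> no (count: 1)
  'unlike' -> no (count: 1)
  'cat' -> no (count: 1)
Total with prefix 'pre': 1

1


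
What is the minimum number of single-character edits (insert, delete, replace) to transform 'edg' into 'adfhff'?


Building DP table for s1='edg' (len 3) and s2='adfhff' (len 6):
       a  d  f  h  f  f
    0  1  2  3  4  5  6
  e 1  1  2  3  4  5  6
  d 2  2  1  2  3  4  5
  g 3  3  2  2  3  4  5
Edit distance = dp[3][6] = 5

5


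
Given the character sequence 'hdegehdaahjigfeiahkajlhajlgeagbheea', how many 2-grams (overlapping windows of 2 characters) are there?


String 'hdegehdaahjigfeiahkajlhajlgeagbheea' has length L = 35.
Number of overlapping n-grams = L - n + 1
Substituting: 35 - 2 + 1 = 34

34


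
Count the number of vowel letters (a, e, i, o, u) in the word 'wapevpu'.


Scanning each character of 'wapevpu':
  Position 1: 'w' -> consonant (running count: 0)
  Position 2: 'a' -> vowel (running count: 1)
  Position 3: 'p' -> consonant (running count: 1)
  Position 4: 'e' -> vowel (running count: 2)
  Position 5: 'v' -> consonant (running count: 2)
  Position 6: 'p' -> consonant (running count: 2)
  Position 7: 'u' -> vowel (running count: 3)
Total vowels: 3

3


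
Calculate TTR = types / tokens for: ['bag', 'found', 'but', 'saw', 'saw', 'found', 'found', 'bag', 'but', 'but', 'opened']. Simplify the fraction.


Tokens: 11
Unique types: ('bag', 'but', 'found', 'opened', 'saw') = 5
TTR = 5/11
Already in lowest terms.

5/11


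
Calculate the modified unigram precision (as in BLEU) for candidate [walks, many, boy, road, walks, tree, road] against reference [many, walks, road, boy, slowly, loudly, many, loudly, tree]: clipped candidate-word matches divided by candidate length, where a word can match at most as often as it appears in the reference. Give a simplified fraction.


Reference word counts: {'boy': 1, 'loudly': 2, 'many': 2, 'road': 1, 'slowly': 1, 'tree': 1, 'walks': 1}
Checking each candidate word (with clipping):
  'walks' -> in reference (ref count 1, used 1/1) -> match (matches: 1)
  'many' -> in reference (ref count 2, used 1/2) -> match (matches: 2)
  'boy' -> in reference (ref count 1, used 1/1) -> match (matches: 3)
  'road' -> in reference (ref count 1, used 1/1) -> match (matches: 4)
  'walks' -> ref count 1 already used up (1/1) -> clipped, no match (matches: 4)
  'tree' -> in reference (ref count 1, used 1/1) -> match (matches: 5)
  'road' -> ref count 1 already used up (1/1) -> clipped, no match (matches: 5)
Clipped matches: 5, Candidate length: 7
Precision = 5/7

5/7


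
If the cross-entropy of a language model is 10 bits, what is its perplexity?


Perplexity formula: PP = 2^H
H = 10
PP = 2^10
PP = 2^10 = 1024

1024


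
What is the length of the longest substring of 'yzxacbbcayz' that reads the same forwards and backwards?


Scanning 'yzxacbbcayz' for palindromic substrings.
Substring at positions 3-8: 'acbbca'.
Check: reverse('acbbca') = 'acbbca' -> palindrome confirmed.
Neighbouring characters ('x' / 'y') break symmetry, so it cannot extend further.
No longer palindromic substring exists; longest length = 6

6


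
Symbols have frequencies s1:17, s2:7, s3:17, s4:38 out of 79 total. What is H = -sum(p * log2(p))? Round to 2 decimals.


Computing entropy H = -sum(p_i * log2(p_i)):
  s1: p = 17/79 = 0.2152, -p*log2(p) = 0.4769
  s2: p = 7/79 = 0.0886, -p*log2(p) = 0.3098
  s3: p = 17/79 = 0.2152, -p*log2(p) = 0.4769
  s4: p = 38/79 = 0.4810, -p*log2(p) = 0.5079
H = sum of terms = 1.7715
Rounded to 2 decimals: 1.77

1.77


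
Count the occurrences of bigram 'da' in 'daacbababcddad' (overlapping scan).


Scanning 'daacbababcddad' for bigram 'da':
  Position 0: 'da' -> MATCH
  Position 1: 'aa' -> no
  Position 2: 'ac' -> no
  Position 3: 'cb' -> no
  Position 4: 'ba' -> no
  Position 5: 'ab' -> no
  Position 6: 'ba' -> no
  Position 7: 'ab' -> no
  Position 8: 'bc' -> no
  Position 9: 'cd' -> no
  Position 10: 'dd' -> no
  Position 11: 'da' -> MATCH
  Position 12: 'ad' -> no
Total matches: 2

2


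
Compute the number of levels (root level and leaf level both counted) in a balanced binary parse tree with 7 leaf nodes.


In a balanced binary tree with n leaves the deepest leaf is ceil(log2(n)) edges below the root,
so counting node levels inclusive of root and leaves gives ceil(log2(n)) + 1 levels.
log2(7) = 2.8074
ceil(2.8074) = 3
levels = 3 + 1 = 4

4


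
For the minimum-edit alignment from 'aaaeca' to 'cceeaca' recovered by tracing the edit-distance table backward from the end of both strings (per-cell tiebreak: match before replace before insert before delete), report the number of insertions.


Edit distance = 4. Backtracking from cell (6, 7) with preference match > replace > insert > delete,
then listing the resulting alignment 'aaaeca' -> 'cceeaca' left to right:
  Step 1: replace a->c
  Step 2: replace a->c
  Step 3: replace a->e
  Step 4: keep 'e'
  Step 5: insert 'a' [insertion #1]
  Step 6: keep 'c'
  Step 7: keep 'a'
Total insertions: 1

1


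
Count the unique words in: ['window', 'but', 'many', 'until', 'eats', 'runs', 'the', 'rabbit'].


Listing all tokens and tracking unique types:
  Token 1: 'window' -> NEW (unique so far: 1)
  Token 2: 'but' -> NEW (unique so far: 2)
  Token 3: 'many' -> NEW (unique so far: 3)
  Token 4: 'until' -> NEW (unique so far: 4)
  Token 5: 'eats' -> NEW (unique so far: 5)
  Token 6: 'runs' -> NEW (unique so far: 6)
  Token 7: 'the' -> NEW (unique so far: 7)
  Token 8: 'rabbit' -> NEW (unique so far: 8)
Unique types: ('but', 'eats', 'many', 'rabbit', 'runs', 'the', 'until', 'window')
Vocabulary size: 8

8


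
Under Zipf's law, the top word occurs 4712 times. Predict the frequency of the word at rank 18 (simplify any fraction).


Zipf's law: freq(rank) = f1 / rank
f1 = 4712, rank = 18
freq = 4712 / 18
GCD(4712, 18) = 2
Simplified: 2356/9

2356/9


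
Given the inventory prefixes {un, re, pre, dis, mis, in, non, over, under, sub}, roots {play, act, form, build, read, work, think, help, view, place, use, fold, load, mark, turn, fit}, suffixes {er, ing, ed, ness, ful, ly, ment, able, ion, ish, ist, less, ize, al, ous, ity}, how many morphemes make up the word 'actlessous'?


Segmenting 'actlessous' against the inventory:
  'act' -> root (morpheme 1)
  'less' -> suffix (morpheme 2)
  'ous' -> suffix (morpheme 3)
Total morphemes: 3

3


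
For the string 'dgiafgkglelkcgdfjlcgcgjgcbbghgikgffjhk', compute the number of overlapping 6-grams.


String 'dgiafgkglelkcgdfjlcgcgjgcbbghgikgffjhk' has length L = 38.
Number of overlapping n-grams = L - n + 1
Substituting: 38 - 6 + 1 = 33

33


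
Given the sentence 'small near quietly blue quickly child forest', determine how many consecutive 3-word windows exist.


Word trigrams from [7] words:
  Trigram 1: (small near quietly)
  Trigram 2: (near quietly blue)
  Trigram 3: (quietly blue quickly)
  Trigram 4: (blue quickly child)
  Trigram 5: (quickly child forest)
Total word trigrams: 7 - 2 = 5

5


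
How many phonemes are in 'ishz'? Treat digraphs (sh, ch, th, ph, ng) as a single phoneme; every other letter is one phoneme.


Parsing 'ishz' greedily, digraphs first:
  'i' -> vowel phoneme (phonemes so far: 1)
  'sh' -> digraph (1 consonant phoneme) (phonemes so far: 2)
  'z' -> consonant phoneme (phonemes so far: 3)
Total phonemes: 3

3


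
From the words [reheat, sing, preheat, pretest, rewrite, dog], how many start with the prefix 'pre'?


Checking each word for prefix 'pre':
  'reheat' -> no (count: 0)
  'sing' -> no (count: 0)
  'preheat' -> YES, starts with 'pre' (count: 1)
  'pretest' -> YES, starts with 'pre' (count: 2)
  'rewrite' -> no (count: 2)
  'dog' -> no (count: 2)
Total with prefix 'pre': 2

2


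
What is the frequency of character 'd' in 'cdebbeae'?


Scanning 'cdebbeae' for 'd':
  Position 1: 'd' -> MATCH (count: 1)
Total occurrences of 'd': 1

1


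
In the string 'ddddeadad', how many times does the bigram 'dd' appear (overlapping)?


Scanning 'ddddeadad' for bigram 'dd':
  Position 0: 'dd' -> MATCH
  Position 1: 'dd' -> MATCH
  Position 2: 'dd' -> MATCH
  Position 3: 'de' -> no
  Position 4: 'ea' -> no
  Position 5: 'ad' -> no
  Position 6: 'da' -> no
  Position 7: 'ad' -> no
Total matches: 3

3


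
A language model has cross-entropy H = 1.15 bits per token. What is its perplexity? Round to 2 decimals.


Perplexity formula: PP = 2^H
H = 1.15
PP = 2^1.15
Decompose: 2^1.15 = 2^1 * 2^0.15
2^1 = 2, 2^0.15 ~ 1.1095695
PP ~ 2 * 1.1095695 = 2.2191390
Rounded to 2 decimals: 2.22

2.22


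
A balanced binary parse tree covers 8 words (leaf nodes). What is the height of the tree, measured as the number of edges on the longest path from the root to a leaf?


In a balanced binary tree with n leaves the deepest leaf is ceil(log2(n)) edges below the root.
log2(8) = 3.0000
ceil(3.0000) = 3
height (edges) = 3

3


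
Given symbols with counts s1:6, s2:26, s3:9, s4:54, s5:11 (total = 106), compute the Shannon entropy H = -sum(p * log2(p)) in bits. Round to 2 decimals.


Computing entropy H = -sum(p_i * log2(p_i)):
  s1: p = 6/106 = 0.0566, -p*log2(p) = 0.2345
  s2: p = 26/106 = 0.2453, -p*log2(p) = 0.4973
  s3: p = 9/106 = 0.0849, -p*log2(p) = 0.3021
  s4: p = 54/106 = 0.5094, -p*log2(p) = 0.4957
  s5: p = 11/106 = 0.1038, -p*log2(p) = 0.3392
H = sum of terms = 1.8688
Rounded to 2 decimals: 1.87

1.87


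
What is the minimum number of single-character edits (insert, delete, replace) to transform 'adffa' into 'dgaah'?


Building DP table for s1='adffa' (len 5) and s2='dgaah' (len 5):
       d  g  a  a  h
    0  1  2  3  4  5
  a 1  1  2  2  3  4
  d 2  1  2  3  3  4
  f 3  2  2  3  4  4
  f 4  3  3  3  4  5
  a 5  4  4  3  3  4
Edit distance = dp[5][5] = 4

4


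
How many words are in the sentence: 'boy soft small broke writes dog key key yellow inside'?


Counting words by splitting on spaces:
  Word 1: 'boy'
  Word 2: 'soft'
  Word 3: 'small'
  Word 4: 'broke'
  Word 5: 'writes'
  Word 6: 'dog'
  Word 7: 'key'
  Word 8: 'key'
  Word 9: 'yellow'
  Word 10: 'inside'
Total words: 10

10


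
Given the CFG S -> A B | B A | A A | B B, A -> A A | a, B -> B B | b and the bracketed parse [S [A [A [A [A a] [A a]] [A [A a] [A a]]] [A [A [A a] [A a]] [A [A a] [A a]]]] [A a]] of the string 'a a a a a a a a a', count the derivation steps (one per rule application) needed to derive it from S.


Every bracketed nonterminal node [X ...] in the tree is produced by exactly one rule application.
Reading the tree off as a leftmost derivation:
  Step 1: S  =>  A A   (applied S -> A A)
  Step 2: A A  =>  A A A   (applied A -> A A)
  Step 3: A A A  =>  A A A A   (applied A -> A A)
  Step 4: A A A A  =>  A A A A A   (applied A -> A A)
  Step 5: A A A A A  =>  a A A A A   (applied A -> a)
  Step 6: a A A A A  =>  a a A A A   (applied A -> a)
  Step 7: a a A A A  =>  a a A A A A   (applied A -> A A)
  Step 8: a a A A A A  =>  a a a A A A   (applied A -> a)
  Step 9: a a a A A A  =>  a a a a A A   (applied A -> a)
  Step 10: a a a a A A  =>  a a a a A A A   (applied A -> A A)
  Step 11: a a a a A A A  =>  a a a a A A A A   (applied A -> A A)
  Step 12: a a a a A A A A  =>  a a a a a A A A   (applied A -> a)
  Step 13: a a a a a A A A  =>  a a a a a a A A   (applied A -> a)
  Step 14: a a a a a a A A  =>  a a a a a a A A A   (applied A -> A A)
  Step 15: a a a a a a A A A  =>  a a a a a a a A A   (applied A -> a)
  Step 16: a a a a a a a A A  =>  a a a a a a a a A   (applied A -> a)
  Step 17: a a a a a a a a A  =>  a a a a a a a a a   (applied A -> a)
Final yield: a a a a a a a a a
Total rewrite steps: 17

17


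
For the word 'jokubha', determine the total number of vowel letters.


Scanning each character of 'jokubha':
  Position 1: 'j' -> consonant (running count: 0)
  Position 2: 'o' -> vowel (running count: 1)
  Position 3: 'k' -> consonant (running count: 1)
  Position 4: 'u' -> vowel (running count: 2)
  Position 5: 'b' -> consonant (running count: 2)
  Position 6: 'h' -> consonant (running count: 2)
  Position 7: 'a' -> vowel (running count: 3)
Total vowels: 3

3


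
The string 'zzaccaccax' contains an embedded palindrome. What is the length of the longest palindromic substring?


Scanning 'zzaccaccax' for palindromic substrings.
Substring at positions 2-8: 'accacca'.
Check: reverse('accacca') = 'accacca' -> palindrome confirmed.
Neighbouring characters ('z' / 'x') break symmetry, so it cannot extend further.
No longer palindromic substring exists; longest length = 7

7


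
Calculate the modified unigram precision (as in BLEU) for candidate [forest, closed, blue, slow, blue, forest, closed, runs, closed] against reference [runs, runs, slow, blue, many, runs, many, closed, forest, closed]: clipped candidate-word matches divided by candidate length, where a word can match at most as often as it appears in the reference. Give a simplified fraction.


Reference word counts: {'blue': 1, 'closed': 2, 'forest': 1, 'many': 2, 'runs': 3, 'slow': 1}
Checking each candidate word (with clipping):
  'forest' -> in reference (ref count 1, used 1/1) -> match (matches: 1)
  'closed' -> in reference (ref count 2, used 1/2) -> match (matches: 2)
  'blue' -> in reference (ref count 1, used 1/1) -> match (matches: 3)
  'slow' -> in reference (ref count 1, used 1/1) -> match (matches: 4)
  'blue' -> ref count 1 already used up (1/1) -> clipped, no match (matches: 4)
  'forest' -> ref count 1 already used up (1/1) -> clipped, no match (matches: 4)
  'closed' -> in reference (ref count 2, used 2/2) -> match (matches: 5)
  'runs' -> in reference (ref count 3, used 1/3) -> match (matches: 6)
  'closed' -> ref count 2 already used up (2/2) -> clipped, no match (matches: 6)
Clipped matches: 6, Candidate length: 9
Precision = 6/9 = 2/3

2/3


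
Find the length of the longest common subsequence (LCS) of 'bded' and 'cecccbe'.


DP table for LCS of 'bded' and 'cecccbe':
       c  e  c  c  c  b  e
    0  0  0  0  0  0  0  0
  b 0  0  0  0  0  0  1  1
  d 0  0  0  0  0  0  1  1
  e 0  0  1  1  1  1  1  2
  d 0  0  1  1  1  1  1  2
LCS: 'be'
LCS length = 2

2


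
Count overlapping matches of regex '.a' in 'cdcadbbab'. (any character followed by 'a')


Pattern: .a means any character followed by 'a'.
Scanning 'cdcadbbab' position-by-position:
  Pos 0: window 'cd' -> no
  Pos 1: window 'dc' -> no
  Pos 2: window 'ca' -> MATCH
  Pos 3: window 'ad' -> no
  Pos 4: window 'db' -> no
  Pos 5: window 'bb' -> no
  Pos 6: window 'ba' -> MATCH
  Pos 7: window 'ab' -> no
  Pos 8: window 'b' -> no
Total matches: 2

2


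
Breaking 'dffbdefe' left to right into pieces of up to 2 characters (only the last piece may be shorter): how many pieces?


'dffbdefe' has 8 characters.
Chunking with max size 2:
  Chunk 1: 'df' (positions 0-1)
  Chunk 2: 'fb' (positions 2-3)
  Chunk 3: 'de' (positions 4-5)
  Chunk 4: 'fe' (positions 6-7)
Total chunks: ceil(8 / 2) = 4

4


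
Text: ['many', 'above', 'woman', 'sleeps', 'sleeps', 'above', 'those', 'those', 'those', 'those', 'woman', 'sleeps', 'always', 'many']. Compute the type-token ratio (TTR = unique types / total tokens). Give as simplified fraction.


Tokens: 14
Unique types: ('above', 'always', 'many', 'sleeps', 'those', 'woman') = 6
TTR = 6/14
Simplify: divide both by 2 -> 3/7
TTR = 3/7

3/7


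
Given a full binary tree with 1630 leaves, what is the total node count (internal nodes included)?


Leaf nodes (terminals): 1630
Internal nodes = n - 1 = 1630 - 1 = 1629
Total = leaves + internal = 1630 + 1629 = 3259

3259


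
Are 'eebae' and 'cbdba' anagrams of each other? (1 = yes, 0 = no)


Sort characters of 'eebae': 'abeee'
Sort characters of 'cbdba': 'abbcd'
Sorted forms differ -> they are NOT anagrams
Result: 0

0


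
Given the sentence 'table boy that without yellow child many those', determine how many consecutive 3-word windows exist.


Word trigrams from [8] words:
  Trigram 1: (table boy that)
  Trigram 2: (boy that without)
  Trigram 3: (that without yellow)
  Trigram 4: (without yellow child)
  Trigram 5: (yellow child many)
  Trigram 6: (child many those)
Total word trigrams: 8 - 2 = 6

6


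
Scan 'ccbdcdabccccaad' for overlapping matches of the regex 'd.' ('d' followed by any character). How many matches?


Pattern: d. means 'd' followed by any character.
Scanning 'ccbdcdabccccaad' position-by-position:
  Pos 0: window 'cc' -> no
  Pos 1: window 'cb' -> no
  Pos 2: window 'bd' -> no
  Pos 3: window 'dc' -> MATCH
  Pos 4: window 'cd' -> no
  Pos 5: window 'da' -> MATCH
  Pos 6: window 'ab' -> no
  Pos 7: window 'bc' -> no
  Pos 8: window 'cc' -> no
  Pos 9: window 'cc' -> no
  Pos 10: window 'cc' -> no
  Pos 11: window 'ca' -> no
  Pos 12: window 'aa' -> no
  Pos 13: window 'ad' -> no
  Pos 14: window 'd' -> no
Total matches: 2

2


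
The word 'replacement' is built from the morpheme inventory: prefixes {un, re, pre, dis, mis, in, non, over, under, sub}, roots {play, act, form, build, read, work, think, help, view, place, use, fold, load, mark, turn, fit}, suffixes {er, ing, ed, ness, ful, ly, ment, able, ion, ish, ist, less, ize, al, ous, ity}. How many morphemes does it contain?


Segmenting 'replacement' against the inventory:
  're' -> prefix (morpheme 1)
  'place' -> root (morpheme 2)
  'ment' -> suffix (morpheme 3)
Total morphemes: 3

3


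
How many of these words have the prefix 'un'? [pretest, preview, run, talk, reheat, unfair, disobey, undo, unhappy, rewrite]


Checking each word for prefix 'un':
  'pretest' -> no (count: 0)
  'preview' -> no (count: 0)
  'run' -> no (count: 0)
  'talk' -> no (count: 0)
  'reheat' -> no (count: 0)
  'unfair' -> YES, starts with 'un' (count: 1)
  'disobey' -> no (count: 1)
  'undo' -> YES, starts with 'un' (count: 2)
  'unhappy' -> YES, starts with 'un' (count: 3)
  'rewrite' -> no (count: 3)
Total with prefix 'un': 3

3


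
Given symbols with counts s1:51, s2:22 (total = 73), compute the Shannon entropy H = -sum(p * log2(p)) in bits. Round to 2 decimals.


Computing entropy H = -sum(p_i * log2(p_i)):
  s1: p = 51/73 = 0.6986, -p*log2(p) = 0.3615
  s2: p = 22/73 = 0.3014, -p*log2(p) = 0.5215
H = sum of terms = 0.8830
Rounded to 2 decimals: 0.88

0.88


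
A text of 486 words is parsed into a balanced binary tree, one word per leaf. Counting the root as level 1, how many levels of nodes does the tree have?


In a balanced binary tree with n leaves the deepest leaf is ceil(log2(n)) edges below the root,
so counting node levels inclusive of root and leaves gives ceil(log2(n)) + 1 levels.
log2(486) = 8.9248
ceil(8.9248) = 9
levels = 9 + 1 = 10

10


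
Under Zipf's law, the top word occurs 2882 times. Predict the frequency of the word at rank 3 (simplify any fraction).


Zipf's law: freq(rank) = f1 / rank
f1 = 2882, rank = 3
freq = 2882 / 3
GCD(2882, 3) = 1
Simplified: 2882/3

2882/3


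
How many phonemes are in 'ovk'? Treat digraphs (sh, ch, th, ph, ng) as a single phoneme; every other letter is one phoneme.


Parsing 'ovk' greedily, digraphs first:
  'o' -> vowel phoneme (phonemes so far: 1)
  'v' -> consonant phoneme (phonemes so far: 2)
  'k' -> consonant phoneme (phonemes so far: 3)
Total phonemes: 3

3


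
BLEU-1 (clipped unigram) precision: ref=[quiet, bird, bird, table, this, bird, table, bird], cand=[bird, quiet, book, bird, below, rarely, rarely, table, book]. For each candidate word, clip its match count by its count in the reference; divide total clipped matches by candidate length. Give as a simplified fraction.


Reference word counts: {'bird': 4, 'quiet': 1, 'table': 2, 'this': 1}
Checking each candidate word (with clipping):
  'bird' -> in reference (ref count 4, used 1/4) -> match (matches: 1)
  'quiet' -> in reference (ref count 1, used 1/1) -> match (matches: 2)
  'book' -> not in reference -> no match (matches: 2)
  'bird' -> in reference (ref count 4, used 2/4) -> match (matches: 3)
  'below' -> not in reference -> no match (matches: 3)
  'rarely' -> not in reference -> no match (matches: 3)
  'rarely' -> not in reference -> no match (matches: 3)
  'table' -> in reference (ref count 2, used 1/2) -> match (matches: 4)
  'book' -> not in reference -> no match (matches: 4)
Clipped matches: 4, Candidate length: 9
Precision = 4/9

4/9


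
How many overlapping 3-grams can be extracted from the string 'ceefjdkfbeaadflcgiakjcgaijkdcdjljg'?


String 'ceefjdkfbeaadflcgiakjcgaijkdcdjljg' has length L = 34.
Number of overlapping n-grams = L - n + 1
Substituting: 34 - 3 + 1 = 32

32


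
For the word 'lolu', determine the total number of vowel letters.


Scanning each character of 'lolu':
  Position 1: 'l' -> consonant (running count: 0)
  Position 2: 'o' -> vowel (running count: 1)
  Position 3: 'l' -> consonant (running count: 1)
  Position 4: 'u' -> vowel (running count: 2)
Total vowels: 2

2


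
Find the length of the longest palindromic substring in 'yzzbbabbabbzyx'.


Scanning 'yzzbbabbabbzyx' for palindromic substrings.
Substring at positions 2-11: 'zbbabbabbz'.
Check: reverse('zbbabbabbz') = 'zbbabbabbz' -> palindrome confirmed.
Neighbouring characters ('z' / 'y') break symmetry, so it cannot extend further.
No longer palindromic substring exists; longest length = 10

10


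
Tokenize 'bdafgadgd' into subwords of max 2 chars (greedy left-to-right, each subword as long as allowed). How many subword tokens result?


'bdafgadgd' has 9 characters.
Chunking with max size 2:
  Chunk 1: 'bd' (positions 0-1)
  Chunk 2: 'af' (positions 2-3)
  Chunk 3: 'ga' (positions 4-5)
  Chunk 4: 'dg' (positions 6-7)
  Chunk 5: 'd' (positions 8-8)
Total chunks: ceil(9 / 2) = 5

5


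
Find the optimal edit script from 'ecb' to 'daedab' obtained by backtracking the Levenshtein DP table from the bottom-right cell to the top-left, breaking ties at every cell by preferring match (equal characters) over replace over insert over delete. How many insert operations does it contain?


Edit distance = 4. Backtracking from cell (3, 6) with preference match > replace > insert > delete,
then listing the resulting alignment 'ecb' -> 'daedab' left to right:
  Step 1: insert 'd' [insertion #1]
  Step 2: insert 'a' [insertion #2]
  Step 3: keep 'e'
  Step 4: insert 'd' [insertion #3]
  Step 5: replace c->a
  Step 6: keep 'b'
Total insertions: 3

3


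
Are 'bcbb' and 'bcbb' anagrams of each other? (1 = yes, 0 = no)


Sort characters of 'bcbb': 'bbbc'
Sort characters of 'bcbb': 'bbbc'
Sorted forms match -> they ARE anagrams
Result: 1

1


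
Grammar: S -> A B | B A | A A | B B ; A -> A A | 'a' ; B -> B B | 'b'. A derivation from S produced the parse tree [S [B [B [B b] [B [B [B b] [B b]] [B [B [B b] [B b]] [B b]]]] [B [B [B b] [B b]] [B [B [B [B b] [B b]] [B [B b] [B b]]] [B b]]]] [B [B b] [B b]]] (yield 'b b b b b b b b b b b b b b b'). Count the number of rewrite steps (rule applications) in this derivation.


Every bracketed nonterminal node [X ...] in the tree is produced by exactly one rule application.
Reading the tree off as a leftmost derivation:
  Step 1: S  =>  B B   (applied S -> B B)
  Step 2: B B  =>  B B B   (applied B -> B B)
  Step 3: B B B  =>  B B B B   (applied B -> B B)
  Step 4: B B B B  =>  b B B B   (applied B -> b)
  Step 5: b B B B  =>  b B B B B   (applied B -> B B)
  Step 6: b B B B B  =>  b B B B B B   (applied B -> B B)
  Step 7: b B B B B B  =>  b b B B B B   (applied B -> b)
  Step 8: b b B B B B  =>  b b b B B B   (applied B -> b)
  Step 9: b b b B B B  =>  b b b B B B B   (applied B -> B B)
  Step 10: b b b B B B B  =>  b b b B B B B B   (applied B -> B B)
  Step 11: b b b B B B B B  =>  b b b b B B B B   (applied B -> b)
  Step 12: b b b b B B B B  =>  b b b b b B B B   (applied B -> b)
  Step 13: b b b b b B B B  =>  b b b b b b B B   (applied B -> b)
  Step 14: b b b b b b B B  =>  b b b b b b B B B   (applied B -> B B)
  Step 15: b b b b b b B B B  =>  b b b b b b B B B B   (applied B -> B B)
  Step 16: b b b b b b B B B B  =>  b b b b b b b B B B   (applied B -> b)
  Step 17: b b b b b b b B B B  =>  b b b b b b b b B B   (applied B -> b)
  Step 18: b b b b b b b b B B  =>  b b b b b b b b B B B   (applied B -> B B)
  Step 19: b b b b b b b b B B B  =>  b b b b b b b b B B B B   (applied B -> B B)
  Step 20: b b b b b b b b B B B B  =>  b b b b b b b b B B B B B   (applied B -> B B)
  Step 21: b b b b b b b b B B B B B  =>  b b b b b b b b b B B B B   (applied B -> b)
  Step 22: b b b b b b b b b B B B B  =>  b b b b b b b b b b B B B   (applied B -> b)
  Step 23: b b b b b b b b b b B B B  =>  b b b b b b b b b b B B B B   (applied B -> B B)
  Step 24: b b b b b b b b b b B B B B  =>  b b b b b b b b b b b B B B   (applied B -> b)
  Step 25: b b b b b b b b b b b B B B  =>  b b b b b b b b b b b b B B   (applied B -> b)
  Step 26: b b b b b b b b b b b b B B  =>  b b b b b b b b b b b b b B   (applied B -> b)
  Step 27: b b b b b b b b b b b b b B  =>  b b b b b b b b b b b b b B B   (applied B -> B B)
  Step 28: b b b b b b b b b b b b b B B  =>  b b b b b b b b b b b b b b B   (applied B -> b)
  Step 29: b b b b b b b b b b b b b b B  =>  b b b b b b b b b b b b b b b   (applied B -> b)
Final yield: b b b b b b b b b b b b b b b
Total rewrite steps: 29

29


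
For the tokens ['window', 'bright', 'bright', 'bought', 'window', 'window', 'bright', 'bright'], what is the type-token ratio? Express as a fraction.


Tokens: 8
Unique types: ('bought', 'bright', 'window') = 3
TTR = 3/8
Already in lowest terms.

3/8


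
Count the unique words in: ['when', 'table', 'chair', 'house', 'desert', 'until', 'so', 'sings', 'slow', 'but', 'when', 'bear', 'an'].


Listing all tokens and tracking unique types:
  Token 1: 'when' -> NEW (unique so far: 1)
  Token 2: 'table' -> NEW (unique so far: 2)
  Token 3: 'chair' -> NEW (unique so far: 3)
  Token 4: 'house' -> NEW (unique so far: 4)
  Token 5: 'desert' -> NEW (unique so far: 5)
  Token 6: 'until' -> NEW (unique so far: 6)
  Token 7: 'so' -> NEW (unique so far: 7)
  Token 8: 'sings' -> NEW (unique so far: 8)
  Token 9: 'slow' -> NEW (unique so far: 9)
  Token 10: 'but' -> NEW (unique so far: 10)
  Token 11: 'when' -> duplicate (unique so far: 10)
  Token 12: 'bear' -> NEW (unique so far: 11)
  Token 13: 'an' -> NEW (unique so far: 12)
Unique types: ('an', 'bear', 'but', 'chair', 'desert', 'house', 'sings', 'slow', 'so', 'table', 'until', 'when')
Vocabulary size: 12

12


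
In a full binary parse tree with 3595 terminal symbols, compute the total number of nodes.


Leaf nodes (terminals): 3595
Internal nodes = n - 1 = 3595 - 1 = 3594
Total = leaves + internal = 3595 + 3594 = 7189

7189


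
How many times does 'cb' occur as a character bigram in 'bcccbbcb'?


Scanning 'bcccbbcb' for bigram 'cb':
  Position 0: 'bc' -> no
  Position 1: 'cc' -> no
  Position 2: 'cc' -> no
  Position 3: 'cb' -> MATCH
  Position 4: 'bb' -> no
  Position 5: 'bc' -> no
  Position 6: 'cb' -> MATCH
Total matches: 2

2


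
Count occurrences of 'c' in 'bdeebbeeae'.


Scanning 'bdeebbeeae' for 'c':
  No matches found.
Total occurrences of 'c': 0

0


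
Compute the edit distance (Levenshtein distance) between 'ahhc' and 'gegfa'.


Building DP table for s1='ahhc' (len 4) and s2='gegfa' (len 5):
       g  e  g  f  a
    0  1  2  3  4  5
  a 1  1  2  3  4  4
  h 2  2  2  3  4  5
  h 3  3  3  3  4  5
  c 4  4  4  4  4  5
Edit distance = dp[4][5] = 5

5


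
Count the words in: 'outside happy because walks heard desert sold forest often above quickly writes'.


Counting words by splitting on spaces:
  Word 1: 'outside'
  Word 2: 'happy'
  Word 3: 'because'
  Word 4: 'walks'
  Word 5: 'heard'
  Word 6: 'desert'
  Word 7: 'sold'
  Word 8: 'forest'
  Word 9: 'often'
  Word 10: 'above'
  Word 11: 'quickly'
  Word 12: 'writes'
Total words: 12

12


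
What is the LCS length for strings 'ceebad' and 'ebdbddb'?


DP table for LCS of 'ceebad' and 'ebdbddb':
       e  b  d  b  d  d  b
    0  0  0  0  0  0  0  0
  c 0  0  0  0  0  0  0  0
  e 0  1  1  1  1  1  1  1
  e 0  1  1  1  1  1  1  1
  b 0  1  2  2  2  2  2  2
  a 0  1  2  2  2  2  2  2
  d 0  1  2  3  3  3  3  3
LCS: 'ebd'
LCS length = 3

3


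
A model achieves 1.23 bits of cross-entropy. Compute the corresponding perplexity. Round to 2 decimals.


Perplexity formula: PP = 2^H
H = 1.23
PP = 2^1.23
Decompose: 2^1.23 = 2^1 * 2^0.23
2^1 = 2, 2^0.23 ~ 1.1728349
PP ~ 2 * 1.1728349 = 2.3456698
Rounded to 2 decimals: 2.35

2.35


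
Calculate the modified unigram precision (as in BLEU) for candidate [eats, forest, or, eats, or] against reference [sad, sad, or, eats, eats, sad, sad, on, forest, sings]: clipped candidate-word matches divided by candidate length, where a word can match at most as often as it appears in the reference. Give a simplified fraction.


Reference word counts: {'eats': 2, 'forest': 1, 'on': 1, 'or': 1, 'sad': 4, 'sings': 1}
Checking each candidate word (with clipping):
  'eats' -> in reference (ref count 2, used 1/2) -> match (matches: 1)
  'forest' -> in reference (ref count 1, used 1/1) -> match (matches: 2)
  'or' -> in reference (ref count 1, used 1/1) -> match (matches: 3)
  'eats' -> in reference (ref count 2, used 2/2) -> match (matches: 4)
  'or' -> ref count 1 already used up (1/1) -> clipped, no match (matches: 4)
Clipped matches: 4, Candidate length: 5
Precision = 4/5

4/5


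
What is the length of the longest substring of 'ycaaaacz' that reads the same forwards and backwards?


Scanning 'ycaaaacz' for palindromic substrings.
Substring at positions 1-6: 'caaaac'.
Check: reverse('caaaac') = 'caaaac' -> palindrome confirmed.
Neighbouring characters ('y' / 'z') break symmetry, so it cannot extend further.
No longer palindromic substring exists; longest length = 6

6


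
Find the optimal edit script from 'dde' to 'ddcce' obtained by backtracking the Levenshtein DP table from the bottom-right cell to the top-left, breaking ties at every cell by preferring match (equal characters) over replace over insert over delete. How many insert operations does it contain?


Edit distance = 2. Backtracking from cell (3, 5) with preference match > replace > insert > delete,
then listing the resulting alignment 'dde' -> 'ddcce' left to right:
  Step 1: keep 'd'
  Step 2: keep 'd'
  Step 3: insert 'c' [insertion #1]
  Step 4: insert 'c' [insertion #2]
  Step 5: keep 'e'
Total insertions: 2

2


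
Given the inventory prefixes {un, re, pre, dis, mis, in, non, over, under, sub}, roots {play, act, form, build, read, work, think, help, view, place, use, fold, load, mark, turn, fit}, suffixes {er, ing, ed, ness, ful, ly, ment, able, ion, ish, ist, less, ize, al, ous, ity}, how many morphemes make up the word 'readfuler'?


Segmenting 'readfuler' against the inventory:
  'read' -> root (morpheme 1)
  'ful' -> suffix (morpheme 2)
  'er' -> suffix (morpheme 3)
Total morphemes: 3

3


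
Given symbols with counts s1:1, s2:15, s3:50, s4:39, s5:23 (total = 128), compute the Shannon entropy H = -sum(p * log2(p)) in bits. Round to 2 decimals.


Computing entropy H = -sum(p_i * log2(p_i)):
  s1: p = 1/128 = 0.0078, -p*log2(p) = 0.0547
  s2: p = 15/128 = 0.1172, -p*log2(p) = 0.3625
  s3: p = 50/128 = 0.3906, -p*log2(p) = 0.5297
  s4: p = 39/128 = 0.3047, -p*log2(p) = 0.5224
  s5: p = 23/128 = 0.1797, -p*log2(p) = 0.4450
H = sum of terms = 1.9143
Rounded to 2 decimals: 1.91

1.91


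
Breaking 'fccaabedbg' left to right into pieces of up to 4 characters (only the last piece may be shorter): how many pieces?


'fccaabedbg' has 10 characters.
Chunking with max size 4:
  Chunk 1: 'fcca' (positions 0-3)
  Chunk 2: 'abed' (positions 4-7)
  Chunk 3: 'bg' (positions 8-9)
Total chunks: ceil(10 / 4) = 3

3


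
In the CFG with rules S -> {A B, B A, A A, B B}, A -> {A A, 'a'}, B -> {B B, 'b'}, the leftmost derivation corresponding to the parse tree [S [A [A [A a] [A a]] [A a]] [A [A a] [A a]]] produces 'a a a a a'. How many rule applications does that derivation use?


Every bracketed nonterminal node [X ...] in the tree is produced by exactly one rule application.
Reading the tree off as a leftmost derivation:
  Step 1: S  =>  A A   (applied S -> A A)
  Step 2: A A  =>  A A A   (applied A -> A A)
  Step 3: A A A  =>  A A A A   (applied A -> A A)
  Step 4: A A A A  =>  a A A A   (applied A -> a)
  Step 5: a A A A  =>  a a A A   (applied A -> a)
  Step 6: a a A A  =>  a a a A   (applied A -> a)
  Step 7: a a a A  =>  a a a A A   (applied A -> A A)
  Step 8: a a a A A  =>  a a a a A   (applied A -> a)
  Step 9: a a a a A  =>  a a a a a   (applied A -> a)
Final yield: a a a a a
Total rewrite steps: 9

9


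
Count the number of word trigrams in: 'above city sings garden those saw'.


Word trigrams from [6] words:
  Trigram 1: (above city sings)
  Trigram 2: (city sings garden)
  Trigram 3: (sings garden those)
  Trigram 4: (garden those saw)
Total word trigrams: 6 - 2 = 4

4


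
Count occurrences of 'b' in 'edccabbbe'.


Scanning 'edccabbbe' for 'b':
  Position 5: 'b' -> MATCH (count: 1)
  Position 6: 'b' -> MATCH (count: 2)
  Position 7: 'b' -> MATCH (count: 3)
Total occurrences of 'b': 3

3


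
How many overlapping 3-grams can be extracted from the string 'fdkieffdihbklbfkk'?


String 'fdkieffdihbklbfkk' has length L = 17.
Number of overlapping n-grams = L - n + 1
Substituting: 17 - 3 + 1 = 15

15


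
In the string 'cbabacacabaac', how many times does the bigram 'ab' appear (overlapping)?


Scanning 'cbabacacabaac' for bigram 'ab':
  Position 0: 'cb' -> no
  Position 1: 'ba' -> no
  Position 2: 'ab' -> MATCH
  Position 3: 'ba' -> no
  Position 4: 'ac' -> no
  Position 5: 'ca' -> no
  Position 6: 'ac' -> no
  Position 7: 'ca' -> no
  Position 8: 'ab' -> MATCH
  Position 9: 'ba' -> no
  Position 10: 'aa' -> no
  Position 11: 'ac' -> no
Total matches: 2

2


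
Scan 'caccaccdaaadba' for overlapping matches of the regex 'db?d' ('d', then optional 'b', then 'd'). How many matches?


Pattern: db?d means 'd', then optional 'b', then 'd'.
Scanning 'caccaccdaaadba' position-by-position:
  Pos 0: window 'cac' -> no
  Pos 1: window 'acc' -> no
  Pos 2: window 'cca' -> no
  Pos 3: window 'cac' -> no
  Pos 4: window 'acc' -> no
  Pos 5: window 'ccd' -> no
  Pos 6: window 'cda' -> no
  Pos 7: window 'daa' -> no
  Pos 8: window 'aaa' -> no
  Pos 9: window 'aad' -> no
  Pos 10: window 'adb' -> no
  Pos 11: window 'dba' -> no
  Pos 12: window 'ba' -> no
  Pos 13: window 'a' -> no
Total matches: 0

0


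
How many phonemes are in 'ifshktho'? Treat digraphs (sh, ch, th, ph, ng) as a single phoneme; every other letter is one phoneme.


Parsing 'ifshktho' greedily, digraphs first:
  'i' -> vowel phoneme (phonemes so far: 1)
  'f' -> consonant phoneme (phonemes so far: 2)
  'sh' -> digraph (1 consonant phoneme) (phonemes so far: 3)
  'k' -> consonant phoneme (phonemes so far: 4)
  'th' -> digraph (1 consonant phoneme) (phonemes so far: 5)
  'o' -> vowel phoneme (phonemes so far: 6)
Total phonemes: 6

6


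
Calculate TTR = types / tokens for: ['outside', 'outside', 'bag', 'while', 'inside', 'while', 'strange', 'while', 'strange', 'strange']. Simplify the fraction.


Tokens: 10
Unique types: ('bag', 'inside', 'outside', 'strange', 'while') = 5
TTR = 5/10
Simplify: divide both by 5 -> 1/2
TTR = 1/2

1/2


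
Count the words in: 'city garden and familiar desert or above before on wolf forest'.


Counting words by splitting on spaces:
  Word 1: 'city'
  Word 2: 'garden'
  Word 3: 'and'
  Word 4: 'familiar'
  Word 5: 'desert'
  Word 6: 'or'
  Word 7: 'above'
  Word 8: 'before'
  Word 9: 'on'
  Word 10: 'wolf'
  Word 11: 'forest'
Total words: 11

11


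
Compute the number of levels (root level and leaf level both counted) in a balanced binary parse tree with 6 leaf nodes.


In a balanced binary tree with n leaves the deepest leaf is ceil(log2(n)) edges below the root,
so counting node levels inclusive of root and leaves gives ceil(log2(n)) + 1 levels.
log2(6) = 2.5850
ceil(2.5850) = 3
levels = 3 + 1 = 4

4


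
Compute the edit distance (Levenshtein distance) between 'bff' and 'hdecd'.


Building DP table for s1='bff' (len 3) and s2='hdecd' (len 5):
       h  d  e  c  d
    0  1  2  3  4  5
  b 1  1  2  3  4  5
  f 2  2  2  3  4  5
  f 3  3  3  3  4  5
Edit distance = dp[3][5] = 5

5


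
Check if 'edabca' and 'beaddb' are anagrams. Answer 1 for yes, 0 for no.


Sort characters of 'edabca': 'aabcde'
Sort characters of 'beaddb': 'abbdde'
Sorted forms differ -> they are NOT anagrams
Result: 0

0


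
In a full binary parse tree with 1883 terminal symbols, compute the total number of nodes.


Leaf nodes (terminals): 1883
Internal nodes = n - 1 = 1883 - 1 = 1882
Total = leaves + internal = 1883 + 1882 = 3765

3765


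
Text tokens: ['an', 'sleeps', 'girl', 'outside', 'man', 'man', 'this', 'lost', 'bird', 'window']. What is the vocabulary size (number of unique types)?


Listing all tokens and tracking unique types:
  Token 1: 'an' -> NEW (unique so far: 1)
  Token 2: 'sleeps' -> NEW (unique so far: 2)
  Token 3: 'girl' -> NEW (unique so far: 3)
  Token 4: 'outside' -> NEW (unique so far: 4)
  Token 5: 'man' -> NEW (unique so far: 5)
  Token 6: 'man' -> duplicate (unique so far: 5)
  Token 7: 'this' -> NEW (unique so far: 6)
  Token 8: 'lost' -> NEW (unique so far: 7)
  Token 9: 'bird' -> NEW (unique so far: 8)
  Token 10: 'window' -> NEW (unique so far: 9)
Unique types: ('an', 'bird', 'girl', 'lost', 'man', 'outside', 'sleeps', 'this', 'window')
Vocabulary size: 9

9


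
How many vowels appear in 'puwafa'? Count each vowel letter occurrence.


Scanning each character of 'puwafa':
  Position 1: 'p' -> consonant (running count: 0)
  Position 2: 'u' -> vowel (running count: 1)
  Position 3: 'w' -> consonant (running count: 1)
  Position 4: 'a' -> vowel (running count: 2)
  Position 5: 'f' -> consonant (running count: 2)
  Position 6: 'a' -> vowel (running count: 3)
Total vowels: 3

3


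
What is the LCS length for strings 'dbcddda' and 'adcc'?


DP table for LCS of 'dbcddda' and 'adcc':
       a  d  c  c
    0  0  0  0  0
  d 0  0  1  1  1
  b 0  0  1  1  1
  c 0  0  1  2  2
  d 0  0  1  2  2
  d 0  0  1  2  2
  d 0  0  1  2  2
  a 0  1  1  2  2
LCS: 'dc'
LCS length = 2

2


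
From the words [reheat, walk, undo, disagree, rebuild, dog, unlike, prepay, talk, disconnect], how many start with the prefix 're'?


Checking each word for prefix 're':
  'reheat' -> YES, starts with 're' (count: 1)
  'walk' -> no (count: 1)
  'undo' -> no (count: 1)
  'disagree' -> no (count: 1)
  'rebuild' -> YES, starts with 're' (count: 2)
  'dog' -> no (count: 2)
  'unlike' -> no (count: 2)
  'prepay' -> no (count: 2)
  'talk' -> no (count: 2)
  'disconnect' -> no (count: 2)
Total with prefix 're': 2

2


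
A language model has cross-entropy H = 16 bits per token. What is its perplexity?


Perplexity formula: PP = 2^H
H = 16
PP = 2^16
PP = 2^16 = 65536

65536


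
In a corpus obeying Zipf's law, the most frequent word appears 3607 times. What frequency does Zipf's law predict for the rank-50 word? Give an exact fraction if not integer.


Zipf's law: freq(rank) = f1 / rank
f1 = 3607, rank = 50
freq = 3607 / 50
GCD(3607, 50) = 1
Simplified: 3607/50

3607/50


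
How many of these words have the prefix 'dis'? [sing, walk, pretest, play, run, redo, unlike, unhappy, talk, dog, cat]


Checking each word for prefix 'dis':
  'sing' -> no (count: 0)
  'walk' -> no (count: 0)
  'pretest' -> no (count: 0)
  'play' -> no (count: 0)
  'run' -> no (count: 0)
  'redo' -> no (count: 0)
  'unlike' -> no (count: 0)
  'unhappy' -> no (count: 0)
  'talk' -> no (count: 0)
  'dog' -> no (count: 0)
  'cat' -> no (count: 0)
Total with prefix 'dis': 0

0


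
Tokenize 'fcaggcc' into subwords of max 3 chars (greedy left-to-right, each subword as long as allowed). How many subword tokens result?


'fcaggcc' has 7 characters.
Chunking with max size 3:
  Chunk 1: 'fca' (positions 0-2)
  Chunk 2: 'ggc' (positions 3-5)
  Chunk 3: 'c' (positions 6-6)
Total chunks: ceil(7 / 3) = 3

3
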